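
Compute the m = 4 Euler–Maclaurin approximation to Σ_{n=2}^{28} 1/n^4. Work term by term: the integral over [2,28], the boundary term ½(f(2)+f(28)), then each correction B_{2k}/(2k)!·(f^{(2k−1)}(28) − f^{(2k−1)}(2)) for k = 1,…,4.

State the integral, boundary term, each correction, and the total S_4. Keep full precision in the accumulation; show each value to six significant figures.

S_4 ≈ 0.0822067

Integral: ∫_2^28 1/x^4 dx = 0.0416515.
Boundary: ½(f(2) + f(28)) = ½(0.0625000 + 1.62693e-06) = 0.0312508.
Integral + boundary = 0.0729023.
k=1: B_{2}/(2)! × [f^{(1)}(28) − f^{(1)}(2)] = 1/12 × (-2.32418e-07 − (-0.125000)) = 0.0104166.
Running total after k=1: 0.0833189.
k=2: B_{4}/(4)! × [f^{(3)}(28) − f^{(3)}(2)] = −1/720 × (-8.89355e-09 − (-0.937500)) = -0.00130208.
Running total after k=2: 0.0820169.
k=3: B_{6}/(6)! × [f^{(5)}(28) − f^{(5)}(2)] = 1/30240 × (-6.35253e-10 − (-13.1250)) = 0.000434028.
Running total after k=3: 0.0824509.
k=4: B_{8}/(8)! × [f^{(7)}(28) − f^{(7)}(2)] = −1/1209600 × (-7.29245e-11 − (-295.312)) = -0.000244141.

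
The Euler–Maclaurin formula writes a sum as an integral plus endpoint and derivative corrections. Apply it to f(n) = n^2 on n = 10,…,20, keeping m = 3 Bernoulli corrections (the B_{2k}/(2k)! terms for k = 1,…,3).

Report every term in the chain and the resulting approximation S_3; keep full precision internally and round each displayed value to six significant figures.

S_3 ≈ 2585.00

The integral term ∫_10^20 x^2 dx = 2333.33.
½[f(10) + f(20)] = ½[100.000 + 400.000] = 250.000.
Integral + boundary = 2583.33.
Correction k=1: B_{2}/2! · (f^{(1)}(20) − f^{(1)}(10)) = 1/12 · (40.0000 − 20.0000) = 1.66667.
After k=1: 2585.00.
Correction k=2: B_{4}/4! · (f^{(3)}(20) − f^{(3)}(10)) = −1/720 · (0.00000 − 0.00000) = 0.00000.
After k=2: 2585.00.
Correction k=3: B_{6}/6! · (f^{(5)}(20) − f^{(5)}(10)) = 1/30240 · (0.00000 − 0.00000) = 0.00000.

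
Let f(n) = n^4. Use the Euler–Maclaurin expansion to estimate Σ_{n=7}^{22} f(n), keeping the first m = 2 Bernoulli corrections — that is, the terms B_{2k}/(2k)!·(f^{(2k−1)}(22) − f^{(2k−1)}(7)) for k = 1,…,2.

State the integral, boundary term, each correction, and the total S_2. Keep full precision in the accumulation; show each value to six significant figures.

Integral: ∫_7^22 x^4 dx = 1.02736e+06.
Boundary: ½(f(7) + f(22)) = ½(2401.00 + 234256) = 118328.
So far: 1.14569e+06.
Order-1 term: 1/12 · (42592.0 − 1372.00) = 3435.00.
After k=1: 1.14913e+06.
Order-2 term: −1/720 · (528.000 − 168.000) = -0.500000.

S_2 ≈ 1.14913e+06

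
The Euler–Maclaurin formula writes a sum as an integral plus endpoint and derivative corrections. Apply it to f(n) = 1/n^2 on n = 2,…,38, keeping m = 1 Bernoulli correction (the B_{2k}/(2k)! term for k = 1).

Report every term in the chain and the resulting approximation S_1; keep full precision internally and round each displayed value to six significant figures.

S_1 ≈ 0.619861

∫_2^38 1/x^2 dx evaluates to 0.473684.
Boundary: ½(f(2) + f(38)) = ½(0.250000 + 0.000692521) = 0.125346.
Running total after boundary: 0.599030.
Correction k=1: B_{2}/2! · (f^{(1)}(38) − f^{(1)}(2)) = 1/12 · (-3.64485e-05 − (-0.250000)) = 0.0208303.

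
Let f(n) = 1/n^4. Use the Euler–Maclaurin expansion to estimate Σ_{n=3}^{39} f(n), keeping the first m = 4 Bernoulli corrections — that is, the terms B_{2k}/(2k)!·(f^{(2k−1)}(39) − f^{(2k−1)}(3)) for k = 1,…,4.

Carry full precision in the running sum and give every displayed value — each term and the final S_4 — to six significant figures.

∫_3^39 1/x^4 dx evaluates to 0.0123401.
Boundary: ½(f(3) + f(39)) = ½(0.0123457 + 4.32257e-07) = 0.00617306.
Running total after boundary: 0.0185131.
Order-1 term: 1/12 · (-4.43340e-08 − (-0.0164609)) = 0.00137174.
Running total after k=1: 0.0198849.
Order-2 term: −1/720 · (-8.74438e-10 − (-0.0548697)) = -7.62079e-05.
Running total after k=2: 0.0198086.
Order-3 term: 1/30240 · (-3.21950e-11 − (-0.341411)) = 1.12901e-05.
Running total after k=3: 0.0198199.
Order-4 term: −1/1209600 · (-1.90503e-12 − (-3.41411)) = -2.82251e-06.

S_4 ≈ 0.0198171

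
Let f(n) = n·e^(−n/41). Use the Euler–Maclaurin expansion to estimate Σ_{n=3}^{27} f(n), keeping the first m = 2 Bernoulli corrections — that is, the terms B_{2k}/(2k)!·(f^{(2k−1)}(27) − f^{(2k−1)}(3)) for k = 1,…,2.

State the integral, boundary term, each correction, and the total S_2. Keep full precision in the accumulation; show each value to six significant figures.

S_2 ≈ 241.947

Integral: ∫_3^27 x·e^(−x/41) dx = 233.622.
½[f(3) + f(27)] = ½[2.78833 + 13.9754] = 8.38187.
Running total after boundary: 242.004.
Correction k=1: B_{2}/2! · (f^{(1)}(27) − f^{(1)}(3)) = 1/12 · (0.176744 − 0.861434) = -0.0570575.
Running total after k=1: 241.947.
Correction k=2: B_{4}/4! · (f^{(3)}(27) − f^{(3)}(3)) = −1/720 · (0.000720976 − 0.00161827) = 1.24625e-06.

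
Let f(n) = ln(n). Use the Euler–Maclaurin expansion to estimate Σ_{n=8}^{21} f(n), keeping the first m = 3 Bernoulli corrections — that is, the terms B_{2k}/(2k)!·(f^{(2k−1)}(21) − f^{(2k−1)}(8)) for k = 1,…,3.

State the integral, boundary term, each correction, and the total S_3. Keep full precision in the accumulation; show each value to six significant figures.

Integral: ∫_8^21 ln(x) dx = 34.2994.
Boundary: ½(f(8) + f(21)) = ½(2.07944 + 3.04452) = 2.56198.
Integral + boundary = 36.8614.
Correction k=1: B_{2}/2! · (f^{(1)}(21) − f^{(1)}(8)) = 1/12 · (0.0476190 − 0.125000) = -0.00644841.
Partial sum through k=1: 36.8550.
Correction k=2: B_{4}/4! · (f^{(3)}(21) − f^{(3)}(8)) = −1/720 · (0.000215959 − 0.00390625) = 5.12540e-06.
Partial sum through k=2: 36.8550.
Correction k=3: B_{6}/6! · (f^{(5)}(21) − f^{(5)}(8)) = 1/30240 · (5.87645e-06 − 0.000732422) = -2.40260e-08.

S_3 ≈ 36.8550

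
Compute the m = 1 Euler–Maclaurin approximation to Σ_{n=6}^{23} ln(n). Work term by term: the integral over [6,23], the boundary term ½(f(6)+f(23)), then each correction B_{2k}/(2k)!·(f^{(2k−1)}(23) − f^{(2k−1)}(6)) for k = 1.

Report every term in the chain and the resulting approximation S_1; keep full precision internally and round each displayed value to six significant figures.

The integral term ∫_6^23 ln(x) dx = 44.3658.
Endpoint term: (f(6) + f(23))/2 = (1.79176 + 3.13549)/2 = 2.46363.
So far: 46.8294.
Correction k=1: B_{2}/2! · (f^{(1)}(23) − f^{(1)}(6)) = 1/12 · (0.0434783 − 0.166667) = -0.0102657.

S_1 ≈ 46.8192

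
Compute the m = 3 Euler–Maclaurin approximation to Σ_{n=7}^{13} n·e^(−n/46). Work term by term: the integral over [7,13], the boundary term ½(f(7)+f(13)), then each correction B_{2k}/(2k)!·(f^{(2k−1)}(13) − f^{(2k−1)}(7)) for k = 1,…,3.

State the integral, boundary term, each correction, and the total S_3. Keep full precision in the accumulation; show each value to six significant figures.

S_3 ≈ 55.8863

The integral term ∫_7^13 x·e^(−x/46) dx = 47.9962.
Endpoint term: (f(7) + f(13))/2 = (6.01187 + 9.79959)/2 = 7.90573.
Integral + boundary = 55.9019.
Correction k=1: B_{2}/2! · (f^{(1)}(13) − f^{(1)}(7)) = 1/12 · (0.540780 − 0.728146) = -0.0156138.
After k=1: 55.8863.
Correction k=2: B_{4}/4! · (f^{(3)}(13) − f^{(3)}(7)) = −1/720 · (0.000968057 − 0.00115587) = 2.60853e-07.
After k=2: 55.8863.
Correction k=3: B_{6}/6! · (f^{(5)}(13) − f^{(5)}(7)) = 1/30240 · (7.94210e-07 − 9.29881e-07) = -4.48649e-12.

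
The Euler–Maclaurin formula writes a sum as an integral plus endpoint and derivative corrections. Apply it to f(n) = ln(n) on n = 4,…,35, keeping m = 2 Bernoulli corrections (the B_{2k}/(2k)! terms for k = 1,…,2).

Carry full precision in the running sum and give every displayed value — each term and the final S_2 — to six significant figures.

∫_4^35 ln(x) dx evaluates to 87.8920.
½[f(4) + f(35)] = ½[1.38629 + 3.55535] = 2.47082.
Integral + boundary = 90.3628.
k=1: B_{2}/(2)! × [f^{(1)}(35) − f^{(1)}(4)] = 1/12 × (0.0285714 − 0.250000) = -0.0184524.
Partial sum through k=1: 90.3444.
k=2: B_{4}/(4)! × [f^{(3)}(35) − f^{(3)}(4)] = −1/720 × (4.66472e-05 − 0.0312500) = 4.33380e-05.

S_2 ≈ 90.3444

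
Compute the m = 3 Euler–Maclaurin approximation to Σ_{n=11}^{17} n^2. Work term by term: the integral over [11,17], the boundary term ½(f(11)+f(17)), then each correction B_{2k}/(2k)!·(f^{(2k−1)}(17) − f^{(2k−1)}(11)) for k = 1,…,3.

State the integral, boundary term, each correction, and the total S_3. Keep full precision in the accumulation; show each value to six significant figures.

∫_11^17 x^2 dx evaluates to 1194.00.
Endpoint term: (f(11) + f(17))/2 = (121.000 + 289.000)/2 = 205.000.
So far: 1399.00.
k=1: B_{2}/(2)! × [f^{(1)}(17) − f^{(1)}(11)] = 1/12 × (34.0000 − 22.0000) = 1.00000.
Partial sum through k=1: 1400.00.
k=2: B_{4}/(4)! × [f^{(3)}(17) − f^{(3)}(11)] = −1/720 × (0.00000 − 0.00000) = 0.00000.
Partial sum through k=2: 1400.00.
k=3: B_{6}/(6)! × [f^{(5)}(17) − f^{(5)}(11)] = 1/30240 × (0.00000 − 0.00000) = 0.00000.

S_3 ≈ 1400.00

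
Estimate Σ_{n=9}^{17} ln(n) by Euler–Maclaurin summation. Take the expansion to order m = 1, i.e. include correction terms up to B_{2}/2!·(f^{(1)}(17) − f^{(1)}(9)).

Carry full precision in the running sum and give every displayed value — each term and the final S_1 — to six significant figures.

∫_9^17 ln(x) dx evaluates to 20.3896.
½[f(9) + f(17)] = ½[2.19722 + 2.83321] = 2.51522.
So far: 22.9048.
Order-1 term: 1/12 · (0.0588235 − 0.111111) = -0.00435730.

S_1 ≈ 22.9005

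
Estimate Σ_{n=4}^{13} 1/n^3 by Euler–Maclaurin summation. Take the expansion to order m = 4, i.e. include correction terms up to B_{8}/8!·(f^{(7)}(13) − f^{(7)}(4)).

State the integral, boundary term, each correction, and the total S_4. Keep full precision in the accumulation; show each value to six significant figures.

∫_4^13 1/x^3 dx evaluates to 0.0282914.
Boundary: ½(f(4) + f(13)) = ½(0.0156250 + 0.000455166) = 0.00804008.
Integral + boundary = 0.0363315.
k=1: B_{2}/(2)! × [f^{(1)}(13) − f^{(1)}(4)] = 1/12 × (-0.000105038 − (-0.0117188)) = 0.000967809.
Running total after k=1: 0.0372993.
k=2: B_{4}/(4)! × [f^{(3)}(13) − f^{(3)}(4)] = −1/720 × (-1.24306e-05 − (-0.0146484)) = -2.03278e-05.
Running total after k=2: 0.0372790.
k=3: B_{6}/(6)! × [f^{(5)}(13) − f^{(5)}(4)] = 1/30240 × (-3.08925e-06 − (-0.0384521)) = 1.27146e-06.
Running total after k=3: 0.0372803.
k=4: B_{8}/(8)! × [f^{(7)}(13) − f^{(7)}(4)] = −1/1209600 × (-1.31613e-06 − (-0.173035)) = -1.43050e-07.

S_4 ≈ 0.0372801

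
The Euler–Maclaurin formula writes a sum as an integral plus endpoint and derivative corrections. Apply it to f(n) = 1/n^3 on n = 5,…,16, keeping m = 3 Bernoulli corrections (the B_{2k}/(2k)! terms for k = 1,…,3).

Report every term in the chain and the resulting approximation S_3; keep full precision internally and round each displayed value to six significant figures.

S_3 ≈ 0.0225600

Integral: ∫_5^16 1/x^3 dx = 0.0180469.
½[f(5) + f(16)] = ½[0.00800000 + 0.000244141] = 0.00412207.
Integral + boundary = 0.0221689.
Order-1 term: 1/12 · (-4.57764e-05 − (-0.00480000)) = 0.000396185.
After k=1: 0.0225651.
Order-2 term: −1/720 · (-3.57628e-06 − (-0.00384000)) = -5.32837e-06.
After k=2: 0.0225598.
Order-3 term: 1/30240 · (-5.86733e-07 − (-0.00645120)) = 2.13314e-07.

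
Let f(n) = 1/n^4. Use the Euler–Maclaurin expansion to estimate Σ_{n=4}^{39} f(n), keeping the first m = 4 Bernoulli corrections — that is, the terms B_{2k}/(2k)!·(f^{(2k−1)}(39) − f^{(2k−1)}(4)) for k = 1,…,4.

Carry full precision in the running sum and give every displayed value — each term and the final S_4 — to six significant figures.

∫_4^39 1/x^4 dx evaluates to 0.00520271.
Endpoint term: (f(4) + f(39))/2 = (0.00390625 + 4.32257e-07)/2 = 0.00195334.
Integral + boundary = 0.00715606.
Correction k=1: B_{2}/2! · (f^{(1)}(39) − f^{(1)}(4)) = 1/12 · (-4.43340e-08 − (-0.00390625)) = 0.000325517.
Running total after k=1: 0.00748157.
Correction k=2: B_{4}/4! · (f^{(3)}(39) − f^{(3)}(4)) = −1/720 · (-8.74438e-10 − (-0.00732422)) = -1.01725e-05.
Running total after k=2: 0.00747140.
Correction k=3: B_{6}/6! · (f^{(5)}(39) − f^{(5)}(4)) = 1/30240 · (-3.21950e-11 − (-0.0256348)) = 8.47711e-07.
Running total after k=3: 0.00747225.
Correction k=4: B_{8}/8! · (f^{(7)}(39) − f^{(7)}(4)) = −1/1209600 · (-1.90503e-12 − (-0.144196)) = -1.19209e-07.

S_4 ≈ 0.00747213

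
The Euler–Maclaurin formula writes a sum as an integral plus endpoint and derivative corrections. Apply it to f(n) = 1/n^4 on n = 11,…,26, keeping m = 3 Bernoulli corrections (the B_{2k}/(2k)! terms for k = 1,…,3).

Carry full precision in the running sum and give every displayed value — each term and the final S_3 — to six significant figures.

∫_11^26 1/x^4 dx evaluates to 0.000231473.
Boundary: ½(f(11) + f(26)) = ½(6.83013e-05 + 2.18830e-06) = 3.52448e-05.
Running total after boundary: 0.000266718.
Correction k=1: B_{2}/2! · (f^{(1)}(26) − f^{(1)}(11)) = 1/12 · (-3.36661e-07 − (-2.48369e-05)) = 2.04168e-06.
Running total after k=1: 0.000268760.
Correction k=2: B_{4}/4! · (f^{(3)}(26) − f^{(3)}(11)) = −1/720 · (-1.49406e-08 − (-6.15790e-06)) = -8.53188e-09.
Running total after k=2: 0.000268751.
Correction k=3: B_{6}/6! · (f^{(5)}(26) − f^{(5)}(11)) = 1/30240 · (-1.23768e-09 − (-2.84994e-06)) = 9.42030e-11.

S_3 ≈ 0.000268751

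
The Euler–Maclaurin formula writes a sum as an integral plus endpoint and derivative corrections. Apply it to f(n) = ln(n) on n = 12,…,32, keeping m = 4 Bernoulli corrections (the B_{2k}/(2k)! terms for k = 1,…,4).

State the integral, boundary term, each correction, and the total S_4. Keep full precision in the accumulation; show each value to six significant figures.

S_4 ≈ 64.0557

Integral: ∫_12^32 ln(x) dx = 61.0847.
Boundary: ½(f(12) + f(32)) = ½(2.48491 + 3.46574) = 2.97532.
Integral + boundary = 64.0600.
Correction k=1: B_{2}/2! · (f^{(1)}(32) − f^{(1)}(12)) = 1/12 · (0.0312500 − 0.0833333) = -0.00434028.
After k=1: 64.0557.
Correction k=2: B_{4}/4! · (f^{(3)}(32) − f^{(3)}(12)) = −1/720 · (6.10352e-05 − 0.00115741) = 1.52274e-06.
After k=2: 64.0557.
Correction k=3: B_{6}/6! · (f^{(5)}(32) − f^{(5)}(12)) = 1/30240 · (7.15256e-07 − 9.64506e-05) = -3.16585e-09.
After k=3: 64.0557.
Correction k=4: B_{8}/8! · (f^{(7)}(32) − f^{(7)}(12)) = −1/1209600 · (2.09548e-08 − 2.00939e-05) = 1.65947e-11.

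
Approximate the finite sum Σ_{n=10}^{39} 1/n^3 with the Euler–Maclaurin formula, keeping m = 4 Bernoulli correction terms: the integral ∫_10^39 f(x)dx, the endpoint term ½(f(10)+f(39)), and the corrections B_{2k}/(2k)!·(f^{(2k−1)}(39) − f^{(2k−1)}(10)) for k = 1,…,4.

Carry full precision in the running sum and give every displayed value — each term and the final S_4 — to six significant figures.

∫_10^39 1/x^3 dx evaluates to 0.00467127.
Boundary: ½(f(10) + f(39)) = ½(0.00100000 + 1.68580e-05) = 0.000508429.
Integral + boundary = 0.00517970.
Correction k=1: B_{2}/2! · (f^{(1)}(39) − f^{(1)}(10)) = 1/12 · (-1.29677e-06 − (-0.000300000)) = 2.48919e-05.
After k=1: 0.00520459.
Correction k=2: B_{4}/4! · (f^{(3)}(39) − f^{(3)}(10)) = −1/720 · (-1.70515e-08 − (-6.00000e-05)) = -8.33097e-08.
After k=2: 0.00520451.
Correction k=3: B_{6}/6! · (f^{(5)}(39) − f^{(5)}(10)) = 1/30240 · (-4.70851e-10 − (-2.52000e-05)) = 8.33318e-10.
After k=3: 0.00520451.
Correction k=4: B_{8}/8! · (f^{(7)}(39) − f^{(7)}(10)) = −1/1209600 · (-2.22888e-11 − (-1.81440e-05)) = -1.50000e-11.

S_4 ≈ 0.00520451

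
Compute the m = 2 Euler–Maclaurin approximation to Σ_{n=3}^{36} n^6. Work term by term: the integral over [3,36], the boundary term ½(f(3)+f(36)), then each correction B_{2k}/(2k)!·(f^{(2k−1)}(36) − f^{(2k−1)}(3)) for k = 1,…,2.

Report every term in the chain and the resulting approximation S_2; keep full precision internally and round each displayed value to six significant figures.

The integral term ∫_3^36 x^6 dx = 1.11949e+10.
Endpoint term: (f(3) + f(36))/2 = (729.000 + 2.17678e+09)/2 = 1.08839e+09.
Integral + boundary = 1.22833e+10.
Correction k=1: B_{2}/2! · (f^{(1)}(36) − f^{(1)}(3)) = 1/12 · (3.62797e+08 − 1458.00) = 3.02330e+07.
Partial sum through k=1: 1.23135e+10.
Correction k=2: B_{4}/4! · (f^{(3)}(36) − f^{(3)}(3)) = −1/720 · (5.59872e+06 − 3240.00) = -7771.50.

S_2 ≈ 1.23135e+10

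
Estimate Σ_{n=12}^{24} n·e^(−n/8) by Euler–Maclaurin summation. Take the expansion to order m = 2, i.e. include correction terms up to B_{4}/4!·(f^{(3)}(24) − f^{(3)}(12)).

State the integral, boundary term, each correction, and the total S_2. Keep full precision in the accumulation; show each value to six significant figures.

S_2 ≈ 24.8926

The integral term ∫_12^24 x·e^(−x/8) dx = 22.9553.
Endpoint term: (f(12) + f(24))/2 = (2.67756 + 1.19489)/2 = 1.93623.
Integral + boundary = 24.8916.
k=1: B_{2}/(2)! × [f^{(1)}(24) − f^{(1)}(12)] = 1/12 × (-0.0995741 − (-0.111565)) = 0.000999245.
After k=1: 24.8926.
k=2: B_{4}/(4)! × [f^{(3)}(24) − f^{(3)}(12)] = −1/720 × (0.00000 − 0.00522961) = 7.26335e-06.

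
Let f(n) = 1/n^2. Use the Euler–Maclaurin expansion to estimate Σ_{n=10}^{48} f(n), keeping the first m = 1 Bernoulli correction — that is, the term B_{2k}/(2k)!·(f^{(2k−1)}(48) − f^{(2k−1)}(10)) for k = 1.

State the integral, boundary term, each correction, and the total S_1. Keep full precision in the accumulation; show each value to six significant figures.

The integral term ∫_10^48 1/x^2 dx = 0.0791667.
Boundary: ½(f(10) + f(48)) = ½(0.0100000 + 0.000434028) = 0.00521701.
So far: 0.0843837.
Order-1 term: 1/12 · (-1.80845e-05 − (-0.00200000)) = 0.000165160.

S_1 ≈ 0.0845488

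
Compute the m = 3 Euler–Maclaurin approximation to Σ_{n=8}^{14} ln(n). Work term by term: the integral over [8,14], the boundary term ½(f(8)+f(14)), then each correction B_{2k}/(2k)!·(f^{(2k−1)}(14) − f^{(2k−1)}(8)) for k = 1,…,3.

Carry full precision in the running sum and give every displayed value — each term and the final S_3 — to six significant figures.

S_3 ≈ 16.6661

Integral: ∫_8^14 ln(x) dx = 14.3113.
½[f(8) + f(14)] = ½[2.07944 + 2.63906] = 2.35925.
Running total after boundary: 16.6705.
k=1: B_{2}/(2)! × [f^{(1)}(14) − f^{(1)}(8)] = 1/12 × (0.0714286 − 0.125000) = -0.00446429.
Running total after k=1: 16.6661.
k=2: B_{4}/(4)! × [f^{(3)}(14) − f^{(3)}(8)] = −1/720 × (0.000728863 − 0.00390625) = 4.41304e-06.
Running total after k=2: 16.6661.
k=3: B_{6}/(6)! × [f^{(5)}(14) − f^{(5)}(8)] = 1/30240 × (4.46243e-05 − 0.000732422) = -2.27446e-08.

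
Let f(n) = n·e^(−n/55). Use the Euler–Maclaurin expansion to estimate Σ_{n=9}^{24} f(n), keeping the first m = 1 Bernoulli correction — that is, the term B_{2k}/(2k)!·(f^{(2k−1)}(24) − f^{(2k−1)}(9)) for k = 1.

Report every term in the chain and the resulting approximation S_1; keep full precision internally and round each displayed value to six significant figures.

S_1 ≈ 191.674

∫_9^24 x·e^(−x/55) dx evaluates to 180.126.
Boundary: ½(f(9) + f(24)) = ½(7.64146 + 15.5132) = 11.5773.
So far: 191.703.
Order-1 term: 1/12 · (0.364325 − 0.710115) = -0.0288159.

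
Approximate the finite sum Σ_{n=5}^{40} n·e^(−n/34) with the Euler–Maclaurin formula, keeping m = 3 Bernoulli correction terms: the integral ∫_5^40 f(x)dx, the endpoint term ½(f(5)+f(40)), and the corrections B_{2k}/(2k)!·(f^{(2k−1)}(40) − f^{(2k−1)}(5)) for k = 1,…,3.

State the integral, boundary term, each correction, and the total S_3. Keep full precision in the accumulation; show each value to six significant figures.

S_3 ≈ 377.073

∫_5^40 x·e^(−x/34) dx evaluates to 368.814.
Boundary: ½(f(5) + f(40)) = ½(4.31622 + 12.3346) = 8.32541.
Integral + boundary = 377.139.
Correction k=1: B_{2}/2! · (f^{(1)}(40) − f^{(1)}(5)) = 1/12 · (-0.0544174 − 0.736296) = -0.0658928.
After k=1: 377.073.
Correction k=2: B_{4}/4! · (f^{(3)}(40) − f^{(3)}(5)) = −1/720 · (0.000486430 − 0.00213043) = 2.28334e-06.
After k=2: 377.073.
Correction k=3: B_{6}/6! · (f^{(5)}(40) − f^{(5)}(5)) = 1/30240 · (8.82296e-07 − 3.13489e-06) = -7.44906e-11.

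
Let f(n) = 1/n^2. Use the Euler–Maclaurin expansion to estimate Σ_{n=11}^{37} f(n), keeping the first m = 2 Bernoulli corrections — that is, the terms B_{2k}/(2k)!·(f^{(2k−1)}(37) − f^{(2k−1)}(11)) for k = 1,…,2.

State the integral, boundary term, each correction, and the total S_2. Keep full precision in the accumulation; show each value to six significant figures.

S_2 ≈ 0.0685012

∫_11^37 1/x^2 dx evaluates to 0.0638821.
Endpoint term: (f(11) + f(37))/2 = (0.00826446 + 0.000730460)/2 = 0.00449746.
Running total after boundary: 0.0683795.
Correction k=1: B_{2}/2! · (f^{(1)}(37) − f^{(1)}(11)) = 1/12 · (-3.94843e-05 − (-0.00150263)) = 0.000121929.
After k=1: 0.0685015.
Correction k=2: B_{4}/4! · (f^{(3)}(37) − f^{(3)}(11)) = −1/720 · (-3.46101e-07 − (-0.000149021)) = -2.06493e-07.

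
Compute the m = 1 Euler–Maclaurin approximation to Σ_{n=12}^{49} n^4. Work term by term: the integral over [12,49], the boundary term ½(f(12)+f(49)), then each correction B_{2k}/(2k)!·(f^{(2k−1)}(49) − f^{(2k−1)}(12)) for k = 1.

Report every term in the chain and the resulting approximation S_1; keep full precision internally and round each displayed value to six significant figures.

S_1 ≈ 5.93767e+07

The integral term ∫_12^49 x^4 dx = 5.64453e+07.
Boundary: ½(f(12) + f(49)) = ½(20736.0 + 5.76480e+06) = 2.89277e+06.
Integral + boundary = 5.93381e+07.
k=1: B_{2}/(2)! × [f^{(1)}(49) − f^{(1)}(12)] = 1/12 × (470596 − 6912.00) = 38640.3.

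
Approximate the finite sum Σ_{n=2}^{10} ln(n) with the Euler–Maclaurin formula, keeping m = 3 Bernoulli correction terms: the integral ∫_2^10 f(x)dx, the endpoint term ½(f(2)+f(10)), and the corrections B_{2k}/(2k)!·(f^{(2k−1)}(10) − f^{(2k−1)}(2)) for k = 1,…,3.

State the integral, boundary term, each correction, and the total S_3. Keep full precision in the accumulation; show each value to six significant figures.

Integral: ∫_2^10 ln(x) dx = 13.6396.
½[f(2) + f(10)] = ½[0.693147 + 2.30259] = 1.49787.
Integral + boundary = 15.1374.
k=1: B_{2}/(2)! × [f^{(1)}(10) − f^{(1)}(2)] = 1/12 × (0.100000 − 0.500000) = -0.0333333.
Running total after k=1: 15.1041.
k=2: B_{4}/(4)! × [f^{(3)}(10) − f^{(3)}(2)] = −1/720 × (0.00200000 − 0.250000) = 0.000344444.
Running total after k=2: 15.1044.
k=3: B_{6}/(6)! × [f^{(5)}(10) − f^{(5)}(2)] = 1/30240 × (0.000240000 − 0.750000) = -2.47937e-05.

S_3 ≈ 15.1044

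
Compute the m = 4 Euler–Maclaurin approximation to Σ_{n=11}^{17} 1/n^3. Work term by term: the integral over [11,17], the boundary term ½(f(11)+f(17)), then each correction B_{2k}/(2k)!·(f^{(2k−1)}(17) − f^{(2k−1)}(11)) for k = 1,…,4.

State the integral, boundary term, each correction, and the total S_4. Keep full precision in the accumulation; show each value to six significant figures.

The integral term ∫_11^17 1/x^3 dx = 0.00240213.
½[f(11) + f(17)] = ½[0.000751315 + 0.000203542] = 0.000477428.
Running total after boundary: 0.00287956.
Order-1 term: 1/12 · (-3.59191e-05 − (-0.000204904)) = 1.40821e-05.
After k=1: 0.00289364.
Order-2 term: −1/720 · (-2.48575e-06 − (-3.38684e-05)) = -4.35871e-08.
After k=2: 0.00289359.
Order-3 term: 1/30240 · (-3.61251e-07 − (-1.17560e-05)) = 3.76810e-10.
After k=3: 0.00289359.
Order-4 term: −1/1209600 · (-9.00003e-08 − (-6.99530e-06)) = -5.70874e-12.

S_4 ≈ 0.00289359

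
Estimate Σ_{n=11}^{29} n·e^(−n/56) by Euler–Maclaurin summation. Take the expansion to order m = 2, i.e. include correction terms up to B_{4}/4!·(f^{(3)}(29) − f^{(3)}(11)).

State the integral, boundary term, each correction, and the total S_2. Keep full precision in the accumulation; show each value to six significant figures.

∫_11^29 x·e^(−x/56) dx evaluates to 246.880.
Endpoint term: (f(11) + f(29))/2 = (9.03826 + 17.2781)/2 = 13.1582.
So far: 260.038.
Order-1 term: 1/12 · (0.287259 − 0.660263) = -0.0310836.
Running total after k=1: 260.007.
Order-2 term: −1/720 · (0.000471572 − 0.000734561) = 3.65262e-07.

S_2 ≈ 260.007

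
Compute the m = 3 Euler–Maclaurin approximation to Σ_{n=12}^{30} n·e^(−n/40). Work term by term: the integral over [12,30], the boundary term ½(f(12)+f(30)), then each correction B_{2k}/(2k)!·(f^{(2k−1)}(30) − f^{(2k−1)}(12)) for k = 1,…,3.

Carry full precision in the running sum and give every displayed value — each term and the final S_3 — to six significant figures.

S_3 ≈ 229.773

Integral: ∫_12^30 x·e^(−x/40) dx = 218.276.
Boundary: ½(f(12) + f(30)) = ½(8.88982 + 14.1710) = 11.5304.
Running total after boundary: 229.806.
k=1: B_{2}/(2)! × [f^{(1)}(30) − f^{(1)}(12)] = 1/12 × (0.118092 − 0.518573) = -0.0333734.
After k=1: 229.773.
k=2: B_{4}/(4)! × [f^{(3)}(30) − f^{(3)}(12)] = −1/720 × (0.000664265 − 0.00125013) = 8.13702e-07.
After k=2: 229.773.
k=3: B_{6}/(6)! × [f^{(5)}(30) − f^{(5)}(12)] = 1/30240 × (7.84202e-07 − 1.36010e-06) = -1.90441e-11.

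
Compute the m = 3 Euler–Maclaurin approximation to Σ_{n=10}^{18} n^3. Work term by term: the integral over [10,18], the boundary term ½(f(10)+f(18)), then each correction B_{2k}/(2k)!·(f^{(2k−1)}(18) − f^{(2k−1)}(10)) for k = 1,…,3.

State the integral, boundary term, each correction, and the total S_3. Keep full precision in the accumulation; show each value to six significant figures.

∫_10^18 x^3 dx evaluates to 23744.0.
Boundary: ½(f(10) + f(18)) = ½(1000.00 + 5832.00) = 3416.00.
Integral + boundary = 27160.0.
Order-1 term: 1/12 · (972.000 − 300.000) = 56.0000.
Partial sum through k=1: 27216.0.
Order-2 term: −1/720 · (6.00000 − 6.00000) = 0.00000.
Partial sum through k=2: 27216.0.
Order-3 term: 1/30240 · (0.00000 − 0.00000) = 0.00000.

S_3 ≈ 27216.0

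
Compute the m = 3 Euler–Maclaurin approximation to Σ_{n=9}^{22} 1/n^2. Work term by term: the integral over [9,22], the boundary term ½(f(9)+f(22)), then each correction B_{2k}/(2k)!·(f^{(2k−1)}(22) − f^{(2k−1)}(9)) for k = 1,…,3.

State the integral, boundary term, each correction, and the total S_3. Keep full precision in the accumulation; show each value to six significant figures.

S_3 ≈ 0.0730749

The integral term ∫_9^22 1/x^2 dx = 0.0656566.
Endpoint term: (f(9) + f(22))/2 = (0.0123457 + 0.00206612)/2 = 0.00720590.
Integral + boundary = 0.0728625.
Order-1 term: 1/12 · (-0.000187829 − (-0.00274348)) = 0.000212971.
Partial sum through k=1: 0.0730754.
Order-2 term: −1/720 · (-4.65691e-06 − (-0.000406442)) = -5.58035e-07.
Partial sum through k=2: 0.0730749.
Order-3 term: 1/30240 · (-2.88651e-07 − (-0.000150534)) = 4.96843e-09.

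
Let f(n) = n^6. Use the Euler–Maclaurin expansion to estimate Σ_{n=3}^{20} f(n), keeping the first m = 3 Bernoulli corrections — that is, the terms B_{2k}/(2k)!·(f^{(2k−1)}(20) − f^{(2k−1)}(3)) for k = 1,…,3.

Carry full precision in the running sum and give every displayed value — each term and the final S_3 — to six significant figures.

S_3 ≈ 2.16456e+08

∫_3^20 x^6 dx evaluates to 1.82857e+08.
½[f(3) + f(20)] = ½[729.000 + 6.40000e+07] = 3.20004e+07.
Integral + boundary = 2.14857e+08.
k=1: B_{2}/(2)! × [f^{(1)}(20) − f^{(1)}(3)] = 1/12 × (1.92000e+07 − 1458.00) = 1.59988e+06.
After k=1: 2.16457e+08.
k=2: B_{4}/(4)! × [f^{(3)}(20) − f^{(3)}(3)] = −1/720 × (960000 − 3240.00) = -1328.83.
After k=2: 2.16456e+08.
k=3: B_{6}/(6)! × [f^{(5)}(20) − f^{(5)}(3)] = 1/30240 × (14400.0 − 2160.00) = 0.404762.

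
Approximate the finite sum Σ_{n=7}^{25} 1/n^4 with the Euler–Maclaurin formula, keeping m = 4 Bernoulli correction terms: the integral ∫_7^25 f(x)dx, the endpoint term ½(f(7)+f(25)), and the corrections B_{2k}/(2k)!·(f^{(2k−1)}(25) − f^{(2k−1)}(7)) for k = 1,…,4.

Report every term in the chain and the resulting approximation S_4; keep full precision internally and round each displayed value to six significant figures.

Integral: ∫_7^25 1/x^4 dx = 0.000950484.
½[f(7) + f(25)] = ½[0.000416493 + 2.56000e-06] = 0.000209527.
Running total after boundary: 0.00116001.
k=1: B_{2}/(2)! × [f^{(1)}(25) − f^{(1)}(7)] = 1/12 × (-4.09600e-07 − (-0.000237996)) = 1.97989e-05.
Partial sum through k=1: 0.00117981.
k=2: B_{4}/(4)! × [f^{(3)}(25) − f^{(3)}(7)] = −1/720 × (-1.96608e-08 − (-0.000145712)) = -2.02350e-07.
Partial sum through k=2: 0.00117961.
k=3: B_{6}/(6)! × [f^{(5)}(25) − f^{(5)}(7)] = 1/30240 × (-1.76161e-09 − (-0.000166528)) = 5.50682e-09.
Partial sum through k=3: 0.00117961.
k=4: B_{8}/(8)! × [f^{(7)}(25) − f^{(7)}(7)] = −1/1209600 × (-2.53672e-10 − (-0.000305868)) = -2.52866e-10.

S_4 ≈ 0.00117961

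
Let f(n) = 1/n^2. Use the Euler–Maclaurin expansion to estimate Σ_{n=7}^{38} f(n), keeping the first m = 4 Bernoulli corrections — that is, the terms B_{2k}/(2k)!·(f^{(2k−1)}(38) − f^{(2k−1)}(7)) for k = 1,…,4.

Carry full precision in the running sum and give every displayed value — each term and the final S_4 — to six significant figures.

S_4 ≈ 0.127573

The integral term ∫_7^38 1/x^2 dx = 0.116541.
½[f(7) + f(38)] = ½[0.0204082 + 0.000692521] = 0.0105503.
Integral + boundary = 0.127092.
k=1: B_{2}/(2)! × [f^{(1)}(38) − f^{(1)}(7)] = 1/12 × (-3.64485e-05 − (-0.00583090)) = 0.000482871.
After k=1: 0.127575.
k=2: B_{4}/(4)! × [f^{(3)}(38) − f^{(3)}(7)] = −1/720 × (-3.02896e-07 − (-0.00142798)) = -1.98288e-06.
After k=2: 0.127573.
k=3: B_{6}/(6)! × [f^{(5)}(38) − f^{(5)}(7)] = 1/30240 × (-6.29285e-09 − (-0.000874271)) = 2.89109e-08.
After k=3: 0.127573.
k=4: B_{8}/(8)! × [f^{(7)}(38) − f^{(7)}(7)] = −1/1209600 × (-2.44044e-10 − (-0.000999167)) = -8.26031e-10.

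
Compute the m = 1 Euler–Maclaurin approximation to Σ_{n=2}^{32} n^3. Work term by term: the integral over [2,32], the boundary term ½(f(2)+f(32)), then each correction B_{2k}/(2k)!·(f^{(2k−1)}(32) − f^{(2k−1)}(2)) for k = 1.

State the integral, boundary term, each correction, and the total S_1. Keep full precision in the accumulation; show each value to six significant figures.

Integral: ∫_2^32 x^3 dx = 262140.
Boundary: ½(f(2) + f(32)) = ½(8.00000 + 32768.0) = 16388.0.
So far: 278528.
Correction k=1: B_{2}/2! · (f^{(1)}(32) − f^{(1)}(2)) = 1/12 · (3072.00 − 12.0000) = 255.000.

S_1 ≈ 278783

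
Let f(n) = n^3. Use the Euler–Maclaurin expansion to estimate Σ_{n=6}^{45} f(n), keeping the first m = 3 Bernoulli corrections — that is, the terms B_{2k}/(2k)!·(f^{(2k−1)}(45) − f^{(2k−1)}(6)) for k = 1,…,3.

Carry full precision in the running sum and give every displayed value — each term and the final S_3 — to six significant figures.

The integral term ∫_6^45 x^3 dx = 1.02483e+06.
½[f(6) + f(45)] = ½[216.000 + 91125.0] = 45670.5.
Running total after boundary: 1.07050e+06.
k=1: B_{2}/(2)! × [f^{(1)}(45) − f^{(1)}(6)] = 1/12 × (6075.00 − 108.000) = 497.250.
Partial sum through k=1: 1.07100e+06.
k=2: B_{4}/(4)! × [f^{(3)}(45) − f^{(3)}(6)] = −1/720 × (6.00000 − 6.00000) = 0.00000.
Partial sum through k=2: 1.07100e+06.
k=3: B_{6}/(6)! × [f^{(5)}(45) − f^{(5)}(6)] = 1/30240 × (0.00000 − 0.00000) = 0.00000.

S_3 ≈ 1.07100e+06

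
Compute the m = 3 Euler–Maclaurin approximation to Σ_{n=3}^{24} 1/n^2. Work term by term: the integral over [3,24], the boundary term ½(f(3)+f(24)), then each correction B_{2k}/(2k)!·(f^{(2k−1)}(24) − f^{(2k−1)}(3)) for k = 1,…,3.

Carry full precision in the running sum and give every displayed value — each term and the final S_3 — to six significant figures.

Integral: ∫_3^24 1/x^2 dx = 0.291667.
Endpoint term: (f(3) + f(24))/2 = (0.111111 + 0.00173611)/2 = 0.0564236.
Running total after boundary: 0.348090.
k=1: B_{2}/(2)! × [f^{(1)}(24) − f^{(1)}(3)] = 1/12 × (-0.000144676 − (-0.0740741)) = 0.00616078.
After k=1: 0.354251.
k=2: B_{4}/(4)! × [f^{(3)}(24) − f^{(3)}(3)] = −1/720 × (-3.01408e-06 − (-0.0987654)) = -0.000137170.
After k=2: 0.354114.
k=3: B_{6}/(6)! × [f^{(5)}(24) − f^{(5)}(3)] = 1/30240 × (-1.56983e-07 − (-0.329218)) = 1.08868e-05.

S_3 ≈ 0.354125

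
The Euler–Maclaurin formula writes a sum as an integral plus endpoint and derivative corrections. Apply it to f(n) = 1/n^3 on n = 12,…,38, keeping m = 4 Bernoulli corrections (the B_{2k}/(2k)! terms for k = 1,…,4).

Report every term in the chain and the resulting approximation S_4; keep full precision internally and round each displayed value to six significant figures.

S_4 ≈ 0.00343633

The integral term ∫_12^38 1/x^3 dx = 0.00312596.
Boundary: ½(f(12) + f(38)) = ½(0.000578704 + 1.82242e-05) = 0.000298464.
Running total after boundary: 0.00342443.
Correction k=1: B_{2}/2! · (f^{(1)}(38) − f^{(1)}(12)) = 1/12 · (-1.43876e-06 − (-0.000144676)) = 1.19364e-05.
Partial sum through k=1: 0.00343636.
Correction k=2: B_{4}/4! · (f^{(3)}(38) − f^{(3)}(12)) = −1/720 · (-1.99274e-08 − (-2.00939e-05)) = -2.78805e-08.
Partial sum through k=2: 0.00343633.
Correction k=3: B_{6}/6! · (f^{(5)}(38) − f^{(5)}(12)) = 1/30240 · (-5.79605e-10 − (-5.86071e-06)) = 1.93788e-10.
Partial sum through k=3: 0.00343633.
Correction k=4: B_{8}/8! · (f^{(7)}(38) − f^{(7)}(12)) = −1/1209600 · (-2.88999e-11 − (-2.93036e-06)) = -2.42256e-12.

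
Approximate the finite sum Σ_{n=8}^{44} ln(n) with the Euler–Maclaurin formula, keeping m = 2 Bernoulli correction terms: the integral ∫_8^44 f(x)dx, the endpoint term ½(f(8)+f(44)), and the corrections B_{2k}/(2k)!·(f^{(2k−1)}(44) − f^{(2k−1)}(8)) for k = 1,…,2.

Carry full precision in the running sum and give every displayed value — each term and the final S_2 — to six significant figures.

∫_8^44 ln(x) dx evaluates to 113.869.
Endpoint term: (f(8) + f(44))/2 = (2.07944 + 3.78419)/2 = 2.93182.
So far: 116.801.
Correction k=1: B_{2}/2! · (f^{(1)}(44) − f^{(1)}(8)) = 1/12 · (0.0227273 − 0.125000) = -0.00852273.
Running total after k=1: 116.792.
Correction k=2: B_{4}/4! · (f^{(3)}(44) − f^{(3)}(8)) = −1/720 · (2.34786e-05 − 0.00390625) = 5.39274e-06.

S_2 ≈ 116.792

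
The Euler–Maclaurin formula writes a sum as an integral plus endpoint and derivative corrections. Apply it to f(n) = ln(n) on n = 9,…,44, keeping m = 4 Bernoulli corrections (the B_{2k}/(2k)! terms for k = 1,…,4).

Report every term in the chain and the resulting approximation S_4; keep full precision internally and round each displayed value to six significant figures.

S_4 ≈ 114.713

The integral term ∫_9^44 ln(x) dx = 111.729.
Endpoint term: (f(9) + f(44))/2 = (2.19722 + 3.78419)/2 = 2.99071.
Running total after boundary: 114.720.
Correction k=1: B_{2}/2! · (f^{(1)}(44) − f^{(1)}(9)) = 1/12 · (0.0227273 − 0.111111) = -0.00736532.
Partial sum through k=1: 114.713.
Correction k=2: B_{4}/4! · (f^{(3)}(44) − f^{(3)}(9)) = −1/720 · (2.34786e-05 − 0.00274348) = 3.77779e-06.
Partial sum through k=2: 114.713.
Correction k=3: B_{6}/6! · (f^{(5)}(44) − f^{(5)}(9)) = 1/30240 · (1.45528e-07 − 0.000406442) = -1.34357e-08.
Partial sum through k=3: 114.713.
Correction k=4: B_{8}/8! · (f^{(7)}(44) − f^{(7)}(9)) = −1/1209600 · (2.25509e-09 − 0.000150534) = 1.24448e-10.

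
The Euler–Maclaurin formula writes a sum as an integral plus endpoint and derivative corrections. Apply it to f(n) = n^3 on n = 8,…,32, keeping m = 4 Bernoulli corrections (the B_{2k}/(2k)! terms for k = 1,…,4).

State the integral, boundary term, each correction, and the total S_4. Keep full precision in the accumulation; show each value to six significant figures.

S_4 ≈ 278000

Integral: ∫_8^32 x^3 dx = 261120.
Boundary: ½(f(8) + f(32)) = ½(512.000 + 32768.0) = 16640.0.
Running total after boundary: 277760.
k=1: B_{2}/(2)! × [f^{(1)}(32) − f^{(1)}(8)] = 1/12 × (3072.00 − 192.000) = 240.000.
Partial sum through k=1: 278000.
k=2: B_{4}/(4)! × [f^{(3)}(32) − f^{(3)}(8)] = −1/720 × (6.00000 − 6.00000) = 0.00000.
Partial sum through k=2: 278000.
k=3: B_{6}/(6)! × [f^{(5)}(32) − f^{(5)}(8)] = 1/30240 × (0.00000 − 0.00000) = 0.00000.
Partial sum through k=3: 278000.
k=4: B_{8}/(8)! × [f^{(7)}(32) − f^{(7)}(8)] = −1/1209600 × (0.00000 − 0.00000) = 0.00000.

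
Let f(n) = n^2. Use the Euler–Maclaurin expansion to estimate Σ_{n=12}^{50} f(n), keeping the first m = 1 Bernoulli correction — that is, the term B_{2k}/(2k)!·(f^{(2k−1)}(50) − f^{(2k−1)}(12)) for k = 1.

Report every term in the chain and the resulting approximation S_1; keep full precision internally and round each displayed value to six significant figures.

∫_12^50 x^2 dx evaluates to 41090.7.
Boundary: ½(f(12) + f(50)) = ½(144.000 + 2500.00) = 1322.00.
Running total after boundary: 42412.7.
Correction k=1: B_{2}/2! · (f^{(1)}(50) − f^{(1)}(12)) = 1/12 · (100.000 − 24.0000) = 6.33333.

S_1 ≈ 42419.0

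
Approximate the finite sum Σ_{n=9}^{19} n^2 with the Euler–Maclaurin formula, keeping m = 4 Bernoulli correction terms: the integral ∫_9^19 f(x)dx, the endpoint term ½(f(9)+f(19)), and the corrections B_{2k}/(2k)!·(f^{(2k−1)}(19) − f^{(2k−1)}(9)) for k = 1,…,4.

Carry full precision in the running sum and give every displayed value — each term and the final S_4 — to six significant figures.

Integral: ∫_9^19 x^2 dx = 2043.33.
Boundary: ½(f(9) + f(19)) = ½(81.0000 + 361.000) = 221.000.
So far: 2264.33.
k=1: B_{2}/(2)! × [f^{(1)}(19) − f^{(1)}(9)] = 1/12 × (38.0000 − 18.0000) = 1.66667.
Running total after k=1: 2266.00.
k=2: B_{4}/(4)! × [f^{(3)}(19) − f^{(3)}(9)] = −1/720 × (0.00000 − 0.00000) = 0.00000.
Running total after k=2: 2266.00.
k=3: B_{6}/(6)! × [f^{(5)}(19) − f^{(5)}(9)] = 1/30240 × (0.00000 − 0.00000) = 0.00000.
Running total after k=3: 2266.00.
k=4: B_{8}/(8)! × [f^{(7)}(19) − f^{(7)}(9)] = −1/1209600 × (0.00000 − 0.00000) = 0.00000.

S_4 ≈ 2266.00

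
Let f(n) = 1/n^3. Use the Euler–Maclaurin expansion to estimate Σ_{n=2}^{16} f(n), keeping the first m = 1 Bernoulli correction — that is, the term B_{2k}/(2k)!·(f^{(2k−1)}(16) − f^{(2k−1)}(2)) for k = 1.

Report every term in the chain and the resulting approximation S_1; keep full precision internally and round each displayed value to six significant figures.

S_1 ≈ 0.201290

Integral: ∫_2^16 1/x^3 dx = 0.123047.
Boundary: ½(f(2) + f(16)) = ½(0.125000 + 0.000244141) = 0.0626221.
So far: 0.185669.
Order-1 term: 1/12 · (-4.57764e-05 − (-0.187500)) = 0.0156212.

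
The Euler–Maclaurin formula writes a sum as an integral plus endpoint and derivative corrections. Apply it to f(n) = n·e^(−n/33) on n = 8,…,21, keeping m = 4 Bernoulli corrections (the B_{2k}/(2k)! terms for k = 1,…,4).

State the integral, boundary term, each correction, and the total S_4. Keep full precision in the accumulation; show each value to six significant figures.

S_4 ≈ 127.334

Integral: ∫_8^21 x·e^(−x/33) dx = 118.672.
Boundary: ½(f(8) + f(21)) = ½(6.27779 + 11.1135) = 8.69563.
Integral + boundary = 127.368.
Order-1 term: 1/12 · (0.192441 − 0.594487) = -0.0335038.
After k=1: 127.334.
Order-2 term: −1/720 · (0.00114864 − 0.00198708) = 1.16451e-06.
After k=2: 127.334.
Order-3 term: 1/30240 · (1.94726e-06 − 3.14808e-06) = -3.97099e-11.
After k=3: 127.334.
Order-4 term: −1/1209600 · (2.60767e-09 − 4.10605e-09) = 1.23874e-15.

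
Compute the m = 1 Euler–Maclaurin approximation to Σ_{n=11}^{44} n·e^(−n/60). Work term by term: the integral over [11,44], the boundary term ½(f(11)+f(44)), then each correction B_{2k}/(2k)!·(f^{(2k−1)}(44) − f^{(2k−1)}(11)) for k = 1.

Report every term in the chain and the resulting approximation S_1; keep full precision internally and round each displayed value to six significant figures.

S_1 ≈ 564.404

Integral: ∫_11^44 x·e^(−x/60) dx = 549.305.
½[f(11) + f(44)] = ½[9.15740 + 21.1334] = 15.1454.
Running total after boundary: 564.450.
k=1: B_{2}/(2)! × [f^{(1)}(44) − f^{(1)}(11)] = 1/12 × (0.128081 − 0.679867) = -0.0459822.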